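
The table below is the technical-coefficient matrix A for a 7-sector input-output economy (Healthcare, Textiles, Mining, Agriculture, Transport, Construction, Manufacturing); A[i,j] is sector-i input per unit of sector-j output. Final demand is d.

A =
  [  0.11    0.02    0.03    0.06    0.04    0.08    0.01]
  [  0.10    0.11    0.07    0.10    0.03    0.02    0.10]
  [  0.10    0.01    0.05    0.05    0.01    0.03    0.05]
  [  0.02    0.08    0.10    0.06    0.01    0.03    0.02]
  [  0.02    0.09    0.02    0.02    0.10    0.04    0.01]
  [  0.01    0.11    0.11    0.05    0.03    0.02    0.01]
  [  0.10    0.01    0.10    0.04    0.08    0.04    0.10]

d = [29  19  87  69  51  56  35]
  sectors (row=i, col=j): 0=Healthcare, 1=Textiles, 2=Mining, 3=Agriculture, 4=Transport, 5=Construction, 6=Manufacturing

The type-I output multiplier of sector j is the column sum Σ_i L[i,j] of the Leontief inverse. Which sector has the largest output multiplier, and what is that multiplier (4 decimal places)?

Form M = I − A:
  [  0.89   -0.02   -0.03   -0.06   -0.04   -0.08   -0.01]
  [ -0.10    0.89   -0.07   -0.10   -0.03   -0.02   -0.10]
  [ -0.10   -0.01    0.95   -0.05   -0.01   -0.03   -0.05]
  [ -0.02   -0.08   -0.10    0.94   -0.01   -0.03   -0.02]
  [ -0.02   -0.09   -0.02   -0.02    0.90   -0.04   -0.01]
  [ -0.01   -0.11   -0.11   -0.05   -0.03    0.98   -0.01]
  [ -0.10   -0.01   -0.10   -0.04   -0.08   -0.04    0.90]
Leontief inverse L = M⁻¹:
  [  1.1444    0.0536    0.0655    0.0901    0.0601    0.1028    0.0261]
  [  0.1659    1.1570    0.1289    0.1508    0.0635    0.0541    0.1422]
  [  0.1355    0.0319    1.0808    0.0757    0.0276    0.0510    0.0676]
  [  0.0583    0.1099    0.1356    1.0915    0.0255    0.0475    0.0455]
  [  0.0503    0.1269    0.0495    0.0476    1.1234    0.0568    0.0316]
  [  0.0516    0.1439    0.1464    0.0843    0.0477    1.0381    0.0386]
  [  0.1534    0.0449    0.1457    0.0766    0.1136    0.0710    1.1297]
Total output x = L · d:
  x_0 = 1.1444·29 + 0.0536·19 + 0.0655·87 + 0.0901·69 + 0.0601·51 + 0.1028·56 + 0.0261·35 = 55.8609
  x_1 = 0.1659·29 + 1.1570·19 + 0.1289·87 + 0.1508·69 + 0.0635·51 + 0.0541·56 + 0.1422·35 = 59.6659
  x_2 = 0.1355·29 + 0.0319·19 + 1.0808·87 + 0.0757·69 + 0.0276·51 + 0.0510·56 + 0.0676·35 = 110.4263
  x_3 = 0.0583·29 + 0.1099·19 + 0.1356·87 + 1.0915·69 + 0.0255·51 + 0.0475·56 + 0.0455·35 = 96.4426
  x_4 = 0.0503·29 + 0.1269·19 + 0.0495·87 + 0.0476·69 + 1.1234·51 + 0.0568·56 + 0.0316·35 = 73.0426
  x_5 = 0.0516·29 + 0.1439·19 + 0.1464·87 + 0.0843·69 + 0.0477·51 + 1.0381·56 + 0.0386·35 = 84.7019
  x_6 = 0.1534·29 + 0.0449·19 + 0.1457·87 + 0.0766·69 + 0.1136·51 + 0.0710·56 + 1.1297·35 = 72.5717
Output multipliers (column sums of L):
  Healthcare: 1.7595
  Textiles: 1.6682
  Mining: 1.7526
  Agriculture: 1.6166
  Transport: 1.4614
  Construction: 1.4213
  Manufacturing: 1.4813

Healthcare (1.7595)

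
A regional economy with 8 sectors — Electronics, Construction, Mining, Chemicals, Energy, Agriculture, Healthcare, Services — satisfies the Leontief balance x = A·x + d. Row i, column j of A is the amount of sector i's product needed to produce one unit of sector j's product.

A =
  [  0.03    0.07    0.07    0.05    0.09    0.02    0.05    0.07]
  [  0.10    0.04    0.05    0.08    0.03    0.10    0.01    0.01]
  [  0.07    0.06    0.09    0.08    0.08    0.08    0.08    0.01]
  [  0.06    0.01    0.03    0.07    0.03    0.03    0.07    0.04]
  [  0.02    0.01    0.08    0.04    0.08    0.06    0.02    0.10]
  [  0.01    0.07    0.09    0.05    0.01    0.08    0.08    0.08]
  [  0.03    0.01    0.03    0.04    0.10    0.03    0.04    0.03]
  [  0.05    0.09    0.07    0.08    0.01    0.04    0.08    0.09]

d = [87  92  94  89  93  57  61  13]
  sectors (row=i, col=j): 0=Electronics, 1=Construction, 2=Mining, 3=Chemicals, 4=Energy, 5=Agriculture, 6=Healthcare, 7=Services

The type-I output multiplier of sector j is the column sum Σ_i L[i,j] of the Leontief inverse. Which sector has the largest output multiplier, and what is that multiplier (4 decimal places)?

Mining (1.9005)

Form M = I − A:
  [  0.97   -0.07   -0.07   -0.05   -0.09   -0.02   -0.05   -0.07]
  [ -0.10    0.96   -0.05   -0.08   -0.03   -0.10   -0.01   -0.01]
  [ -0.07   -0.06    0.91   -0.08   -0.08   -0.08   -0.08   -0.01]
  [ -0.06   -0.01   -0.03    0.93   -0.03   -0.03   -0.07   -0.04]
  [ -0.02   -0.01   -0.08   -0.04    0.92   -0.06   -0.02   -0.10]
  [ -0.01   -0.07   -0.09   -0.05   -0.01    0.92   -0.08   -0.08]
  [ -0.03   -0.01   -0.03   -0.04   -0.10   -0.03    0.96   -0.03]
  [ -0.05   -0.09   -0.07   -0.08   -0.01   -0.04   -0.08    0.91]
Leontief inverse L = M⁻¹:
  [  1.0686    0.1041    0.1210    0.0997    0.1336    0.0649    0.0917    0.1125]
  [  0.1328    1.0751    0.0990    0.1253    0.0686    0.1408    0.0529    0.0503]
  [  0.1132    0.0998    1.1517    0.1375    0.1354    0.1337    0.1319    0.0595]
  [  0.0854    0.0345    0.0651    1.1049    0.0638    0.0579    0.1029    0.0717]
  [  0.0531    0.0461    0.1309    0.0867    1.1175    0.1016    0.0642    0.1437]
  [  0.0508    0.1092    0.1430    0.1032    0.0519    1.1285    0.1284    0.1204]
  [  0.0520    0.0313    0.0655    0.0713    0.1316    0.0587    1.0682    0.0630]
  [  0.0955    0.1308    0.1242    0.1373    0.0563    0.0888    0.1297    1.1333]
Total output x = L · d:
  x_0 = 1.0686·87 + 0.1041·92 + 0.1210·94 + 0.0997·89 + 0.1336·93 + 0.0649·57 + 0.0917·61 + 0.1125·13 = 145.9810
  x_1 = 0.1328·87 + 1.0751·92 + 0.0990·94 + 0.1253·89 + 0.0686·93 + 0.1408·57 + 0.0529·61 + 0.0503·13 = 149.1956
  x_2 = 0.1132·87 + 0.0998·92 + 1.1517·94 + 0.1375·89 + 0.1354·93 + 0.1337·57 + 0.1319·61 + 0.0595·13 = 168.5520
  x_3 = 0.0854·87 + 0.0345·92 + 0.0651·94 + 1.1049·89 + 0.0638·93 + 0.0579·57 + 0.1029·61 + 0.0717·13 = 131.5035
  x_4 = 0.0531·87 + 0.0461·92 + 0.1309·94 + 0.0867·89 + 1.1175·93 + 0.1016·57 + 0.0642·61 + 0.1437·13 = 144.3927
  x_5 = 0.0508·87 + 0.1092·92 + 0.1430·94 + 0.1032·89 + 0.0519·93 + 1.1285·57 + 0.1284·61 + 0.1204·13 = 115.6350
  x_6 = 0.0520·87 + 0.0313·92 + 0.0655·94 + 0.0713·89 + 0.1316·93 + 0.0587·57 + 1.0682·61 + 0.0630·13 = 101.4706
  x_7 = 0.0955·87 + 0.1308·92 + 0.1242·94 + 0.1373·89 + 0.0563·93 + 0.0888·57 + 0.1297·61 + 1.1333·13 = 77.1786
Output multipliers (column sums of L):
  Electronics: 1.6514
  Construction: 1.6309
  Mining: 1.9005
  Chemicals: 1.8659
  Energy: 1.7585
  Agriculture: 1.7749
  Healthcare: 1.7698
  Services: 1.7544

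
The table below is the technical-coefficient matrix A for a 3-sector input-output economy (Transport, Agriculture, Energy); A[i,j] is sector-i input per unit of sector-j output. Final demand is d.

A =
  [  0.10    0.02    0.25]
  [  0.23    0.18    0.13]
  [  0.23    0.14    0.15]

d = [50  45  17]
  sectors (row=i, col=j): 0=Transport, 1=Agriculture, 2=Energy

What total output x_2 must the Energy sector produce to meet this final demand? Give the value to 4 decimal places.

53.3094

Form M = I − A:
  [  0.90   -0.02   -0.25]
  [ -0.23    0.82   -0.13]
  [ -0.23   -0.14    0.85]
Leontief inverse L = M⁻¹:
  [  1.2315    0.0943    0.3766]
  [  0.4089    1.2835    0.3166]
  [  0.4006    0.2369    1.3305]
Total output x = L · d:
  x_0 = 1.2315·50 + 0.0943·45 + 0.3766·17 = 72.2212
  x_1 = 0.4089·50 + 1.2835·45 + 0.3166·17 = 83.5867
  x_2 = 0.4006·50 + 0.2369·45 + 1.3305·17 = 53.3094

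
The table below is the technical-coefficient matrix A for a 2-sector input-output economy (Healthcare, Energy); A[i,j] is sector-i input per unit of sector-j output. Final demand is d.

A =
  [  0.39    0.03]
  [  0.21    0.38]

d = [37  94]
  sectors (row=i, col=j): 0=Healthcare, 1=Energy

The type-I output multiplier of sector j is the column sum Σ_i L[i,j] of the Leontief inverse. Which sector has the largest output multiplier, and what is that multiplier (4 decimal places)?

Healthcare (2.2318)

Form M = I − A:
  [  0.61   -0.03]
  [ -0.21    0.62]
Leontief inverse L = M⁻¹:
  [  1.6671    0.0807]
  [  0.5647    1.6402]
Total output x = L · d:
  x_0 = 1.6671·37 + 0.0807·94 = 69.2659
  x_1 = 0.5647·37 + 1.6402·94 = 175.0739
Output multipliers (column sums of L):
  Healthcare: 2.2318
  Energy: 1.7209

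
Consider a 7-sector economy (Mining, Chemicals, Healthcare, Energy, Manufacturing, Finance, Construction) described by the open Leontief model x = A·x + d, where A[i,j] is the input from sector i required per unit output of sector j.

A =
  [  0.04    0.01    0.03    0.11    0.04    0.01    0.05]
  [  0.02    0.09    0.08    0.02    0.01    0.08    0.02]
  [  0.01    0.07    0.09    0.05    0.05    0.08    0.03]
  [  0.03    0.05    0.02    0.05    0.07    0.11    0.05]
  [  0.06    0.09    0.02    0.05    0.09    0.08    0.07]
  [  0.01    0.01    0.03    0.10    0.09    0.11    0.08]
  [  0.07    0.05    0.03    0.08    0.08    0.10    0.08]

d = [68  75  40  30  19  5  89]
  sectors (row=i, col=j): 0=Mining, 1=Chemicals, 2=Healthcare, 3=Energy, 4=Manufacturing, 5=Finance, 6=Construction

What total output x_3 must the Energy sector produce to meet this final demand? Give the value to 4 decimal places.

55.1324

Form M = I − A:
  [  0.96   -0.01   -0.03   -0.11   -0.04   -0.01   -0.05]
  [ -0.02    0.91   -0.08   -0.02   -0.01   -0.08   -0.02]
  [ -0.01   -0.07    0.91   -0.05   -0.05   -0.08   -0.03]
  [ -0.03   -0.05   -0.02    0.95   -0.07   -0.11   -0.05]
  [ -0.06   -0.09   -0.02   -0.05    0.91   -0.08   -0.07]
  [ -0.01   -0.01   -0.03   -0.10   -0.09    0.89   -0.08]
  [ -0.07   -0.05   -0.03   -0.08   -0.08   -0.10    0.92]
Leontief inverse L = M⁻¹:
  [  1.0580    0.0350    0.0469    0.1415    0.0723    0.0519    0.0775]
  [  0.0333    1.1183    0.1071    0.0523    0.0402    0.1258    0.0465]
  [  0.0283    0.1052    1.1196    0.0889    0.0899    0.1367    0.0639]
  [  0.0517    0.0820    0.0439    1.0937    0.1141    0.1673    0.0887]
  [  0.0874    0.1308    0.0502    0.1003    1.1390    0.1448    0.1139]
  [  0.0368    0.0471    0.0549    0.1505    0.1444    1.1790    0.1265]
  [  0.0993    0.0905    0.0600    0.1367    0.1353    0.1705    1.1288]
Total output x = L · d:
  x_0 = 1.0580·68 + 0.0350·75 + 0.0469·40 + 0.1415·30 + 0.0723·19 + 0.0519·5 + 0.0775·89 = 89.2232
  x_1 = 0.0333·68 + 1.1183·75 + 0.1071·40 + 0.0523·30 + 0.0402·19 + 0.1258·5 + 0.0465·89 = 97.5140
  x_2 = 0.0283·68 + 0.1052·75 + 1.1196·40 + 0.0889·30 + 0.0899·19 + 0.1367·5 + 0.0639·89 = 65.3493
  x_3 = 0.0517·68 + 0.0820·75 + 0.0439·40 + 1.0937·30 + 0.1141·19 + 0.1673·5 + 0.0887·89 = 55.1324
  x_4 = 0.0874·68 + 0.1308·75 + 0.0502·40 + 0.1003·30 + 1.1390·19 + 0.1448·5 + 0.1139·89 = 53.2746
  x_5 = 0.0368·68 + 0.0471·75 + 0.0549·40 + 0.1505·30 + 0.1444·19 + 1.1790·5 + 0.1265·89 = 32.6409
  x_6 = 0.0993·68 + 0.0905·75 + 0.0600·40 + 0.1367·30 + 0.1353·19 + 0.1705·5 + 1.1288·89 = 123.9331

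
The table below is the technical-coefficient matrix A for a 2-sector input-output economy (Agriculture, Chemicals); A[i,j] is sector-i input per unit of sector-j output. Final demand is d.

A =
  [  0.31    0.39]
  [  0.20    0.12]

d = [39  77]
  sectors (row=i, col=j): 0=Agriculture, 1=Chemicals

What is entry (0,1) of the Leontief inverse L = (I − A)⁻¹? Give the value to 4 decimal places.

L[0,1] = 0.7370

Form M = I − A:
  [  0.69   -0.39]
  [ -0.20    0.88]
Leontief inverse L = M⁻¹:
  [  1.6629    0.7370]
  [  0.3779    1.3039]
Total output x = L · d:
  x_0 = 1.6629·39 + 0.7370·77 = 121.5986
  x_1 = 0.3779·39 + 1.3039·77 = 115.1361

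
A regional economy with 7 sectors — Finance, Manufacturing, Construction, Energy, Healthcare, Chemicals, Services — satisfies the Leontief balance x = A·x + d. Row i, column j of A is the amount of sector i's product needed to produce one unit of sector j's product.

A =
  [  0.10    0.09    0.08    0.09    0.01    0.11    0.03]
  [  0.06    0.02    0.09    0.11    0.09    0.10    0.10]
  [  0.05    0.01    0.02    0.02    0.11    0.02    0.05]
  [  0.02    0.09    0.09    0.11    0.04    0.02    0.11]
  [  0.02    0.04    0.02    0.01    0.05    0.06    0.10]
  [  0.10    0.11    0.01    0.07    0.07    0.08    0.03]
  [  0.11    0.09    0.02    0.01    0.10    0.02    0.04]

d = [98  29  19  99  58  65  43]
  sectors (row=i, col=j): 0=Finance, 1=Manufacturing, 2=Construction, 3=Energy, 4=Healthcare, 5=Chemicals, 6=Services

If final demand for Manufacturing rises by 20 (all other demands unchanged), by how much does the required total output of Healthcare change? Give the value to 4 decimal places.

1.5182

Form M = I − A:
  [  0.90   -0.09   -0.08   -0.09   -0.01   -0.11   -0.03]
  [ -0.06    0.98   -0.09   -0.11   -0.09   -0.10   -0.10]
  [ -0.05   -0.01    0.98   -0.02   -0.11   -0.02   -0.05]
  [ -0.02   -0.09   -0.09    0.89   -0.04   -0.02   -0.11]
  [ -0.02   -0.04   -0.02   -0.01    0.95   -0.06   -0.10]
  [ -0.10   -0.11   -0.01   -0.07   -0.07    0.92   -0.03]
  [ -0.11   -0.09   -0.02   -0.01   -0.10   -0.02    0.96]
Leontief inverse L = M⁻¹:
  [  1.1629    0.1522    0.1280    0.1543    0.0698    0.1682    0.0891]
  [  0.1240    1.0869    0.1332    0.1655    0.1552    0.1532    0.1640]
  [  0.0798    0.0405    1.0396    0.0427    0.1390    0.0483    0.0817]
  [  0.0723    0.1411    0.1315    1.1592    0.1005    0.0623    0.1690]
  [  0.0586    0.0759    0.0410    0.0371    1.0873    0.0907    0.1322]
  [  0.1572    0.1678    0.0561    0.1298    0.1227    1.1380    0.0885]
  [  0.1567    0.1331    0.0556    0.0527    0.1423    0.0684    1.0863]
Total output x = L · d:
  x_0 = 1.1629·98 + 0.1522·29 + 0.1280·19 + 0.1543·99 + 0.0698·58 + 0.1682·65 + 0.0891·43 = 154.8972
  x_1 = 0.1240·98 + 1.0869·29 + 0.1332·19 + 0.1655·99 + 0.1552·58 + 0.1532·65 + 0.1640·43 = 88.6034
  x_2 = 0.0798·98 + 0.0405·29 + 1.0396·19 + 0.0427·99 + 0.1390·58 + 0.0483·65 + 0.0817·43 = 47.6973
  x_3 = 0.0723·98 + 0.1411·29 + 0.1315·19 + 1.1592·99 + 0.1005·58 + 0.0623·65 + 0.1690·43 = 145.5813
  x_4 = 0.0586·98 + 0.0759·29 + 0.0410·19 + 0.0371·99 + 1.0873·58 + 0.0907·65 + 0.1322·43 = 87.0383
  x_5 = 0.1572·98 + 0.1678·29 + 0.0561·19 + 0.1298·99 + 0.1227·58 + 1.1380·65 + 0.0885·43 = 119.0691
  x_6 = 0.1567·98 + 0.1331·29 + 0.0556·19 + 0.0527·99 + 0.1423·58 + 0.0684·65 + 1.0863·43 = 84.9041
Δx_4 = L[4,1] · Δd_1 = 0.0759 · 20 = 1.5182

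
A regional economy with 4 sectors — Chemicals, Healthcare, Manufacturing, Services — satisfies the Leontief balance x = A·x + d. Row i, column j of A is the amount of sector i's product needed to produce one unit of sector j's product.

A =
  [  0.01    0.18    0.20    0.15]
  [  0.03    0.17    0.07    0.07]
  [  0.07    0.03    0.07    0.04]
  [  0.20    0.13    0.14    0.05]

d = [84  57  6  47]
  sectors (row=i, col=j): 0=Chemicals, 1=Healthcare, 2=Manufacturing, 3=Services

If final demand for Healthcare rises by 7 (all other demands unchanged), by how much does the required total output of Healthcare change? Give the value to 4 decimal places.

8.6863

Form M = I − A:
  [  0.99   -0.18   -0.20   -0.15]
  [ -0.03    0.83   -0.07   -0.07]
  [ -0.07   -0.03    0.93   -0.04]
  [ -0.20   -0.13   -0.14    0.95]
Leontief inverse L = M⁻¹:
  [  1.0795    0.2761    0.2834    0.2027]
  [  0.0681    1.2409    0.1242    0.1074]
  [  0.0942    0.0711    1.1109    0.0669]
  [  0.2505    0.2384    0.2404    1.1199]
Total output x = L · d:
  x_0 = 1.0795·84 + 0.2761·57 + 0.2834·6 + 0.2027·47 = 117.6408
  x_1 = 0.0681·84 + 1.2409·57 + 0.1242·6 + 0.1074·47 = 82.2442
  x_2 = 0.0942·84 + 0.0711·57 + 1.1109·6 + 0.0669·47 = 21.7745
  x_3 = 0.2505·84 + 0.2384·57 + 0.2404·6 + 1.1199·47 = 88.7035
Δx_1 = L[1,1] · Δd_1 = 1.2409 · 7 = 8.6863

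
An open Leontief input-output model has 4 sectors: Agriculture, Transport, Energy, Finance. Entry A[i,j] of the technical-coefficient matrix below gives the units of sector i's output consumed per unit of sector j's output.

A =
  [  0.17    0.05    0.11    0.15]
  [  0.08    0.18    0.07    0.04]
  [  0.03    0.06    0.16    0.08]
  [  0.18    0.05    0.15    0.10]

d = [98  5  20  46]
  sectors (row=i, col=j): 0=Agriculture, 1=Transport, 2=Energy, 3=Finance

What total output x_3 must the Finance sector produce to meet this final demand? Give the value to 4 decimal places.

87.2883

Form M = I − A:
  [  0.83   -0.05   -0.11   -0.15]
  [ -0.08    0.82   -0.07   -0.04]
  [ -0.03   -0.06    0.84   -0.08]
  [ -0.18   -0.05   -0.15    0.90]
Leontief inverse L = M⁻¹:
  [  1.2744    0.1081    0.2181    0.2366]
  [  0.1448    1.2441    0.1390    0.0918]
  [  0.0822    0.1030    1.2327    0.1278]
  [  0.2766    0.1079    0.2568    1.1848]
Total output x = L · d:
  x_0 = 1.2744·98 + 0.1081·5 + 0.2181·20 + 0.2366·46 = 140.6817
  x_1 = 0.1448·98 + 1.2441·5 + 0.1390·20 + 0.0918·46 = 27.4188
  x_2 = 0.0822·98 + 0.1030·5 + 1.2327·20 + 0.1278·46 = 39.1055
  x_3 = 0.2766·98 + 0.1079·5 + 0.2568·20 + 1.1848·46 = 87.2883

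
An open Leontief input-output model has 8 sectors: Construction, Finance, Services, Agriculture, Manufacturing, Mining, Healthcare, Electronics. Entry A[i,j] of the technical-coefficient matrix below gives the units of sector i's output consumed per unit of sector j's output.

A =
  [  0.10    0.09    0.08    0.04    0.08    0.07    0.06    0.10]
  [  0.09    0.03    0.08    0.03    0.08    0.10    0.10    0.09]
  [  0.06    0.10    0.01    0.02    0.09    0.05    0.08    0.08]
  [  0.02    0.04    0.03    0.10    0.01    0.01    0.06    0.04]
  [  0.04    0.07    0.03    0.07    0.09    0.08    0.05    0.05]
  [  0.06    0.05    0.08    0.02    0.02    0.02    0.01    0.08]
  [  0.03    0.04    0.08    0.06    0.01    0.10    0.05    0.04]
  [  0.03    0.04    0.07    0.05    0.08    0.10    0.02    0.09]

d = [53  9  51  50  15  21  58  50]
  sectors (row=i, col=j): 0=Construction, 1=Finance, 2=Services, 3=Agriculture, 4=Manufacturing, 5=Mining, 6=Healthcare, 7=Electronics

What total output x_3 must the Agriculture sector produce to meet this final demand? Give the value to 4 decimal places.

Form M = I − A:
  [  0.90   -0.09   -0.08   -0.04   -0.08   -0.07   -0.06   -0.10]
  [ -0.09    0.97   -0.08   -0.03   -0.08   -0.10   -0.10   -0.09]
  [ -0.06   -0.10    0.99   -0.02   -0.09   -0.05   -0.08   -0.08]
  [ -0.02   -0.04   -0.03    0.90   -0.01   -0.01   -0.06   -0.04]
  [ -0.04   -0.07   -0.03   -0.07    0.91   -0.08   -0.05   -0.05]
  [ -0.06   -0.05   -0.08   -0.02   -0.02    0.98   -0.01   -0.08]
  [ -0.03   -0.04   -0.08   -0.06   -0.01   -0.10    0.95   -0.04]
  [ -0.03   -0.04   -0.07   -0.05   -0.08   -0.10   -0.02    0.91]
Leontief inverse L = M⁻¹:
  [  1.1665    0.1594    0.1503    0.0945    0.1537    0.1525    0.1227    0.1886]
  [  0.1504    1.0965    0.1466    0.0817    0.1457    0.1762    0.1556    0.1718]
  [  0.1114    0.1513    1.0682    0.0646    0.1465    0.1188    0.1291    0.1481]
  [  0.0464    0.0692    0.0612    1.1311    0.0374    0.0452    0.0909    0.0771]
  [  0.0867    0.1191    0.0815    0.1140    1.1403    0.1380    0.0959    0.1125]
  [  0.0978    0.0902    0.1178    0.0490    0.0642    1.0665    0.0461    0.1315]
  [  0.0699    0.0829    0.1230    0.0935    0.0501    0.1454    1.0882    0.0942]
  [  0.0761    0.0911    0.1197    0.0913    0.1332    0.1569    0.0632    1.1547]
Total output x = L · d:
  x_0 = 1.1665·53 + 0.1594·9 + 0.1503·51 + 0.0945·50 + 0.1537·15 + 0.1525·21 + 0.1227·58 + 0.1886·50 = 97.7077
  x_1 = 0.1504·53 + 1.0965·9 + 0.1466·51 + 0.0817·50 + 0.1457·15 + 0.1762·21 + 0.1556·58 + 0.1718·50 = 52.8940
  x_2 = 0.1114·53 + 0.1513·9 + 1.0682·51 + 0.0646·50 + 0.1465·15 + 0.1188·21 + 0.1291·58 + 0.1481·50 = 84.5631
  x_3 = 0.0464·53 + 0.0692·9 + 0.0612·51 + 1.1311·50 + 0.0374·15 + 0.0452·21 + 0.0909·58 + 0.0771·50 = 73.3947
  x_4 = 0.0867·53 + 0.1191·9 + 0.0815·51 + 0.1140·50 + 1.1403·15 + 0.1380·21 + 0.0959·58 + 0.1125·50 = 46.7176
  x_5 = 0.0978·53 + 0.0902·9 + 0.1178·51 + 0.0490·50 + 0.0642·15 + 1.0665·21 + 0.0461·58 + 0.1315·50 = 47.0637
  x_6 = 0.0699·53 + 0.0829·9 + 0.1230·51 + 0.0935·50 + 0.0501·15 + 0.1454·21 + 1.0882·58 + 0.0942·50 = 87.0296
  x_7 = 0.0761·53 + 0.0911·9 + 0.1197·51 + 0.0913·50 + 0.1332·15 + 0.1569·21 + 0.0632·58 + 1.1547·50 = 82.2203

73.3947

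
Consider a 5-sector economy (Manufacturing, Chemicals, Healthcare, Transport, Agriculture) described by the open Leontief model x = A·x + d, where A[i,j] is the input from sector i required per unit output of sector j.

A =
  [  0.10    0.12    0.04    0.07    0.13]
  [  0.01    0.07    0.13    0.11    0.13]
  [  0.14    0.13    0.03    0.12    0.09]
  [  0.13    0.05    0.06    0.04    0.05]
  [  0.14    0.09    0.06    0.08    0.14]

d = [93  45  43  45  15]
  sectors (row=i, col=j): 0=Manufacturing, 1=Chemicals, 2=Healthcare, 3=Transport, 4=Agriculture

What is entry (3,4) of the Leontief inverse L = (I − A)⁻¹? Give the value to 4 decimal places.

Form M = I − A:
  [  0.90   -0.12   -0.04   -0.07   -0.13]
  [ -0.01    0.93   -0.13   -0.11   -0.13]
  [ -0.14   -0.13    0.97   -0.12   -0.09]
  [ -0.13   -0.05   -0.06    0.96   -0.05]
  [ -0.14   -0.09   -0.06   -0.08    0.86]
Leontief inverse L = M⁻¹:
  [  1.1840    0.1959    0.0978    0.1399    0.2270]
  [  0.1008    1.1444    0.1821    0.1794    0.2177]
  [  0.2302    0.2115    1.0926    0.1936    0.1924]
  [  0.1923    0.1085    0.0973    1.0902    0.1190]
  [  0.2373    0.1765    0.1203    0.1565    1.2470]
Total output x = L · d:
  x_0 = 1.1840·93 + 0.1959·45 + 0.0978·43 + 0.1399·45 + 0.2270·15 = 132.8356
  x_1 = 0.1008·93 + 1.1444·45 + 0.1821·43 + 0.1794·45 + 0.2177·15 = 80.0457
  x_2 = 0.2302·93 + 0.2115·45 + 1.0926·43 + 0.1936·45 + 0.1924·15 = 89.5073
  x_3 = 0.1923·93 + 0.1085·45 + 0.0973·43 + 1.0902·45 + 0.1190·15 = 77.7996
  x_4 = 0.2373·93 + 0.1765·45 + 0.1203·43 + 0.1565·45 + 1.2470·15 = 60.9250

L[3,4] = 0.1190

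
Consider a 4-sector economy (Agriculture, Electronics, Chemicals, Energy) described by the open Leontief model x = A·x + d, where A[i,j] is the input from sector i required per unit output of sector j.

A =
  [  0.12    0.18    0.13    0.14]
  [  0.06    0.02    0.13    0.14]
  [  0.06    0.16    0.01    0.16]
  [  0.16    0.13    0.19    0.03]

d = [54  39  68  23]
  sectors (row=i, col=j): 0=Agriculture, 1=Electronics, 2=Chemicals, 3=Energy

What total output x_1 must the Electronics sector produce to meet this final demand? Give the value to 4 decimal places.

Form M = I − A:
  [  0.88   -0.18   -0.13   -0.14]
  [ -0.06    0.98   -0.13   -0.14]
  [ -0.06   -0.16    0.99   -0.16]
  [ -0.16   -0.13   -0.19    0.97]
Leontief inverse L = M⁻¹:
  [  1.2212    0.2997    0.2497    0.2607]
  [  0.1275    1.1049    0.2024    0.2113]
  [  0.1342    0.2361    1.1039    0.2355]
  [  0.2448    0.2438    0.2846    1.1484]
Total output x = L · d:
  x_0 = 1.2212·54 + 0.2997·39 + 0.2497·68 + 0.2607·23 = 100.6121
  x_1 = 0.1275·54 + 1.1049·39 + 0.2024·68 + 0.2113·23 = 68.5994
  x_2 = 0.1342·54 + 0.2361·39 + 1.1039·68 + 0.2355·23 = 96.9403
  x_3 = 0.2448·54 + 0.2438·39 + 0.2846·68 + 1.1484·23 = 68.4892

68.5994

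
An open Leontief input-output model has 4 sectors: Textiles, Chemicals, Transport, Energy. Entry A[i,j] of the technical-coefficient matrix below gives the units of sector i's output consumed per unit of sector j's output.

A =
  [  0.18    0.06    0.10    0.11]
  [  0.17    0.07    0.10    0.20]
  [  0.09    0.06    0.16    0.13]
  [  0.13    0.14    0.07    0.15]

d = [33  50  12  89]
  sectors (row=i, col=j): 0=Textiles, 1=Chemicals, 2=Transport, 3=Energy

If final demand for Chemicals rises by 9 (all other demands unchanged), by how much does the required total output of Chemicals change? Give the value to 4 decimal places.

10.4494

Form M = I − A:
  [  0.82   -0.06   -0.10   -0.11]
  [ -0.17    0.93   -0.10   -0.20]
  [ -0.09   -0.06    0.84   -0.13]
  [ -0.13   -0.14   -0.07    0.85]
Leontief inverse L = M⁻¹:
  [  1.3037    0.1308    0.1898    0.2285]
  [  0.3180    1.1610    0.2049    0.3457]
  [  0.2040    0.1313    1.2511    0.2486]
  [  0.2686    0.2220    0.1658    1.2888]
Total output x = L · d:
  x_0 = 1.3037·33 + 0.1308·50 + 0.1898·12 + 0.2285·89 = 72.1738
  x_1 = 0.3180·33 + 1.1610·50 + 0.2049·12 + 0.3457·89 = 101.7691
  x_2 = 0.2040·33 + 0.1313·50 + 1.2511·12 + 0.2486·89 = 50.4376
  x_3 = 0.2686·33 + 0.2220·50 + 0.1658·12 + 1.2888·89 = 136.6599
Δx_1 = L[1,1] · Δd_1 = 1.1610 · 9 = 10.4494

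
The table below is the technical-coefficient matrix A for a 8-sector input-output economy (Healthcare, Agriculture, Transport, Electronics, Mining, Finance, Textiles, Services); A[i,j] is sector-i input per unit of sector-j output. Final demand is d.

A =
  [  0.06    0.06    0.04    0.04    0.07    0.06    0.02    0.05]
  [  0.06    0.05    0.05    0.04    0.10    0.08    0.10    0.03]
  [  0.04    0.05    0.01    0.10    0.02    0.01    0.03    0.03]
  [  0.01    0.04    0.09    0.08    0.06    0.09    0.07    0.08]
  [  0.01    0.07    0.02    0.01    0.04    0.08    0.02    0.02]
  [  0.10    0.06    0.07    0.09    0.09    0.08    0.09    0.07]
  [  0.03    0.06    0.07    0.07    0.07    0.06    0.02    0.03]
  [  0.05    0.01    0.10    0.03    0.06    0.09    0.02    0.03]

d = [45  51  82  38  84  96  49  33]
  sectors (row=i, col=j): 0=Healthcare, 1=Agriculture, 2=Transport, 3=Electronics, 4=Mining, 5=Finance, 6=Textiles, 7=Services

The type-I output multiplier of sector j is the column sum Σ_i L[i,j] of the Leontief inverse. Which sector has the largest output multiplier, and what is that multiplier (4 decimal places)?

Finance (1.9708)

Form M = I − A:
  [  0.94   -0.06   -0.04   -0.04   -0.07   -0.06   -0.02   -0.05]
  [ -0.06    0.95   -0.05   -0.04   -0.10   -0.08   -0.10   -0.03]
  [ -0.04   -0.05    0.99   -0.10   -0.02   -0.01   -0.03   -0.03]
  [ -0.01   -0.04   -0.09    0.92   -0.06   -0.09   -0.07   -0.08]
  [ -0.01   -0.07   -0.02   -0.01    0.96   -0.08   -0.02   -0.02]
  [ -0.10   -0.06   -0.07   -0.09   -0.09    0.92   -0.09   -0.07]
  [ -0.03   -0.06   -0.07   -0.07   -0.07   -0.06    0.98   -0.03]
  [ -0.05   -0.01   -0.10   -0.03   -0.06   -0.09   -0.02    0.97]
Leontief inverse L = M⁻¹:
  [  1.0930    0.0962    0.0782    0.0789    0.1155    0.1096    0.0542    0.0802]
  [  0.1000    1.0981    0.0978    0.0912    0.1572    0.1415    0.1412    0.0675]
  [  0.0610    0.0754    1.0423    0.1307    0.0543    0.0485    0.0569    0.0549]
  [  0.0512    0.0854    0.1432    1.1373    0.1169    0.1530    0.1143    0.1205]
  [  0.0361    0.0964    0.0474    0.0389    1.0747    0.1157    0.0482    0.0415]
  [  0.1509    0.1186    0.1337    0.1562    0.1624    1.1590    0.1426    0.1199]
  [  0.0619    0.0972    0.1087    0.1131    0.1152    0.1097    1.0567    0.0619]
  [  0.0828    0.0457    0.1345    0.0729    0.1007    0.1338    0.0516    1.0601]
Total output x = L · d:
  x_0 = 1.0930·45 + 0.0962·51 + 0.0782·82 + 0.0789·38 + 0.1155·84 + 0.1096·96 + 0.0542·49 + 0.0802·33 = 89.0392
  x_1 = 0.1000·45 + 1.0981·51 + 0.0978·82 + 0.0912·38 + 0.1572·84 + 0.1415·96 + 0.1412·49 + 0.0675·33 = 107.9166
  x_2 = 0.0610·45 + 0.0754·51 + 1.0423·82 + 0.1307·38 + 0.0543·84 + 0.0485·96 + 0.0569·49 + 0.0549·33 = 110.8425
  x_3 = 0.0512·45 + 0.0854·51 + 0.1432·82 + 1.1373·38 + 0.1169·84 + 0.1530·96 + 0.1143·49 + 0.1205·33 = 95.7063
  x_4 = 0.0361·45 + 0.0964·51 + 0.0474·82 + 0.0389·38 + 1.0747·84 + 0.1157·96 + 0.0482·49 + 0.0415·33 = 117.0194
  x_5 = 0.1509·45 + 0.1186·51 + 0.1337·82 + 0.1562·38 + 0.1624·84 + 1.1590·96 + 0.1426·49 + 0.1199·33 = 165.5862
  x_6 = 0.0619·45 + 0.0972·51 + 0.1087·82 + 0.1131·38 + 0.1152·84 + 0.1097·96 + 1.0567·49 + 0.0619·33 = 94.9911
  x_7 = 0.0828·45 + 0.0457·51 + 0.1345·82 + 0.0729·38 + 0.1007·84 + 0.1338·96 + 0.0516·49 + 1.0601·33 = 78.6704
Output multipliers (column sums of L):
  Healthcare: 1.6370
  Agriculture: 1.7130
  Transport: 1.7859
  Electronics: 1.8193
  Mining: 1.8970
  Finance: 1.9708
  Textiles: 1.6657
  Services: 1.6064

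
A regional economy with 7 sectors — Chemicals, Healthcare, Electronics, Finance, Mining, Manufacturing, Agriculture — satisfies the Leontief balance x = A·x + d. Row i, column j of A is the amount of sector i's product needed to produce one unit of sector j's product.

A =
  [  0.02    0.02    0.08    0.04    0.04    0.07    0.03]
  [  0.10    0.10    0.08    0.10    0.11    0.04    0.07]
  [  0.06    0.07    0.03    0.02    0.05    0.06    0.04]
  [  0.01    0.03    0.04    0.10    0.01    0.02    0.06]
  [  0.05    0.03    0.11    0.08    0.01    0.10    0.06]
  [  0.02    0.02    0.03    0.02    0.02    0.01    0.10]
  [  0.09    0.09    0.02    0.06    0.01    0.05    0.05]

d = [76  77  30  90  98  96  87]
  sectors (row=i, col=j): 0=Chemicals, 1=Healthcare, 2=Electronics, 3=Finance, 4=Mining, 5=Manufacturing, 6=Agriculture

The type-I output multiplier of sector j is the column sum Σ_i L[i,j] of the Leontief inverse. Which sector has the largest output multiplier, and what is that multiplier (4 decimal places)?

Finance (1.6568)

Form M = I − A:
  [  0.98   -0.02   -0.08   -0.04   -0.04   -0.07   -0.03]
  [ -0.10    0.90   -0.08   -0.10   -0.11   -0.04   -0.07]
  [ -0.06   -0.07    0.97   -0.02   -0.05   -0.06   -0.04]
  [ -0.01   -0.03   -0.04    0.90   -0.01   -0.02   -0.06]
  [ -0.05   -0.03   -0.11   -0.08    0.99   -0.10   -0.06]
  [ -0.02   -0.02   -0.03   -0.02   -0.02    0.99   -0.10]
  [ -0.09   -0.09   -0.02   -0.06   -0.01   -0.05    0.95]
Leontief inverse L = M⁻¹:
  [  1.0417    0.0429    0.1023    0.0641    0.0551    0.0914    0.0575]
  [  0.1478    1.1495    0.1354    0.1604    0.1452    0.0893    0.1238]
  [  0.0873    0.0975    1.0605    0.0513    0.0709    0.0862    0.0714]
  [  0.0302    0.0528    0.0589    1.1281    0.0231    0.0372    0.0839]
  [  0.0806    0.0637    0.1397    0.1150    1.0322    0.1283    0.0991]
  [  0.0410    0.0416    0.0462    0.0410    0.0310    1.0275    0.1190]
  [  0.1194    0.1212    0.0525    0.0970    0.0344    0.0767    1.0839]
Total output x = L · d:
  x_0 = 1.0417·76 + 0.0429·77 + 0.1023·30 + 0.0641·90 + 0.0551·98 + 0.0914·96 + 0.0575·87 = 110.4769
  x_1 = 0.1478·76 + 1.1495·77 + 0.1354·30 + 0.1604·90 + 0.1452·98 + 0.0893·96 + 0.1238·87 = 151.8112
  x_2 = 0.0873·76 + 0.0975·77 + 1.0605·30 + 0.0513·90 + 0.0709·98 + 0.0862·96 + 0.0714·87 = 72.0102
  x_3 = 0.0302·76 + 0.0528·77 + 0.0589·30 + 1.1281·90 + 0.0231·98 + 0.0372·96 + 0.0839·87 = 122.7884
  x_4 = 0.0806·76 + 0.0637·77 + 0.1397·30 + 0.1150·90 + 1.0322·98 + 0.1283·96 + 0.0991·87 = 147.6664
  x_5 = 0.0410·76 + 0.0416·77 + 0.0462·30 + 0.0410·90 + 0.0310·98 + 1.0275·96 + 0.1190·87 = 123.4243
  x_6 = 0.1194·76 + 0.1212·77 + 0.0525·30 + 0.0970·90 + 0.0344·98 + 0.0767·96 + 1.0839·87 = 133.7488
Output multipliers (column sums of L):
  Chemicals: 1.5480
  Healthcare: 1.5692
  Electronics: 1.5955
  Finance: 1.6568
  Mining: 1.3919
  Manufacturing: 1.5365
  Agriculture: 1.6386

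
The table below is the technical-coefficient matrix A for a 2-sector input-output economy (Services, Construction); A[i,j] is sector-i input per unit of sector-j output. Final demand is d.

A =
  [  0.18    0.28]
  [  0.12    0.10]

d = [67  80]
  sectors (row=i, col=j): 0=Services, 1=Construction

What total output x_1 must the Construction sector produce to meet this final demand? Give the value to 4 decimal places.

Form M = I − A:
  [  0.82   -0.28]
  [ -0.12    0.90]
Leontief inverse L = M⁻¹:
  [  1.2777    0.3975]
  [  0.1704    1.1641]
Total output x = L · d:
  x_0 = 1.2777·67 + 0.3975·80 = 117.4049
  x_1 = 0.1704·67 + 1.1641·80 = 104.5429

104.5429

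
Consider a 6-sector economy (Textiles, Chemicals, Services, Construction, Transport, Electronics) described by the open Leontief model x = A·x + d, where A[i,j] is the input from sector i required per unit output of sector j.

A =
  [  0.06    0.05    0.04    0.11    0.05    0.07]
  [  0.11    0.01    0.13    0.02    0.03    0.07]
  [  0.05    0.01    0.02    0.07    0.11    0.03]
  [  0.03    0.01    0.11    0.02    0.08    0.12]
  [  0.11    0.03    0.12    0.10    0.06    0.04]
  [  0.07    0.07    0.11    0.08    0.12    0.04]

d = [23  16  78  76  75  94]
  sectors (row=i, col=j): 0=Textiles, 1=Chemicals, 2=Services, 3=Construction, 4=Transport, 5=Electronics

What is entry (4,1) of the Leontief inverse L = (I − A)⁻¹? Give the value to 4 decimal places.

Form M = I − A:
  [  0.94   -0.05   -0.04   -0.11   -0.05   -0.07]
  [ -0.11    0.99   -0.13   -0.02   -0.03   -0.07]
  [ -0.05   -0.01    0.98   -0.07   -0.11   -0.03]
  [ -0.03   -0.01   -0.11    0.98   -0.08   -0.12]
  [ -0.11   -0.03   -0.12   -0.10    0.94   -0.04]
  [ -0.07   -0.07   -0.11   -0.08   -0.12    0.96]
Leontief inverse L = M⁻¹:
  [  1.1017    0.0690    0.0957    0.1511    0.0991    0.1114]
  [  0.1487    1.0297    0.1714    0.0665    0.0796    0.1029]
  [  0.0845    0.0248    1.0638    0.1059    0.1465    0.0606]
  [  0.0731    0.0308    0.1602    1.0667    0.1337    0.1515]
  [  0.1576    0.0513    0.1770    0.1526    1.1186    0.0864]
  [  0.1267    0.0919    0.1768    0.1360    0.1808    1.0877]
Total output x = L · d:
  x_0 = 1.1017·23 + 0.0690·16 + 0.0957·78 + 0.1511·76 + 0.0991·75 + 0.1114·94 = 63.2940
  x_1 = 0.1487·23 + 1.0297·16 + 0.1714·78 + 0.0665·76 + 0.0796·75 + 0.1029·94 = 53.9654
  x_2 = 0.0845·23 + 0.0248·16 + 1.0638·78 + 0.1059·76 + 0.1465·75 + 0.0606·94 = 110.0411
  x_3 = 0.0731·23 + 0.0308·16 + 0.1602·78 + 1.0667·76 + 0.1337·75 + 0.1515·94 = 120.0102
  x_4 = 0.1576·23 + 0.0513·16 + 0.1770·78 + 0.1526·76 + 1.1186·75 + 0.0864·94 = 121.8720
  x_5 = 0.1267·23 + 0.0919·16 + 0.1768·78 + 0.1360·76 + 0.1808·75 + 1.0877·94 = 144.3106

L[4,1] = 0.0513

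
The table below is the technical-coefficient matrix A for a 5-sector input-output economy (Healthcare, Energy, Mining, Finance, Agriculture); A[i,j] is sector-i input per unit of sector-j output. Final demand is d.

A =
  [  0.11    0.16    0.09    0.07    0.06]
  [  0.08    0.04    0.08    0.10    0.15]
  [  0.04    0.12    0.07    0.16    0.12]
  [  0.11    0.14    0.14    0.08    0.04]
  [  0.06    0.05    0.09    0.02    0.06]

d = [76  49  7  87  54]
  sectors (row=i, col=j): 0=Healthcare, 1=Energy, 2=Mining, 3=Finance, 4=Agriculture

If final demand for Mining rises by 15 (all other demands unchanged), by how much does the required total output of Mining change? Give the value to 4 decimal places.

Form M = I − A:
  [  0.89   -0.16   -0.09   -0.07   -0.06]
  [ -0.08    0.96   -0.08   -0.10   -0.15]
  [ -0.04   -0.12    0.93   -0.16   -0.12]
  [ -0.11   -0.14   -0.14    0.92   -0.04]
  [ -0.06   -0.05   -0.09   -0.02    0.94]
Leontief inverse L = M⁻¹:
  [  1.1818    0.2478    0.1721    0.1499    0.1433]
  [  0.1425    1.1200    0.1556    0.1643    0.2147]
  [  0.1136    0.2088    1.1592    0.2372    0.1986]
  [  0.1845    0.2362    0.2265    1.1689    0.1281]
  [  0.0978    0.1004    0.1351    0.0659    1.1061]
Total output x = L · d:
  x_0 = 1.1818·76 + 0.2478·49 + 0.1721·7 + 0.1499·87 + 0.1433·54 = 123.9454
  x_1 = 0.1425·76 + 1.1200·49 + 0.1556·7 + 0.1643·87 + 0.2147·54 = 92.6840
  x_2 = 0.1136·76 + 0.2088·49 + 1.1592·7 + 0.2372·87 + 0.1986·54 = 58.3421
  x_3 = 0.1845·76 + 0.2362·49 + 0.2265·7 + 1.1689·87 + 0.1281·54 = 135.7915
  x_4 = 0.0978·76 + 0.1004·49 + 0.1351·7 + 0.0659·87 + 1.1061·54 = 78.7633
Δx_2 = L[2,2] · Δd_2 = 1.1592 · 15 = 17.3873

17.3873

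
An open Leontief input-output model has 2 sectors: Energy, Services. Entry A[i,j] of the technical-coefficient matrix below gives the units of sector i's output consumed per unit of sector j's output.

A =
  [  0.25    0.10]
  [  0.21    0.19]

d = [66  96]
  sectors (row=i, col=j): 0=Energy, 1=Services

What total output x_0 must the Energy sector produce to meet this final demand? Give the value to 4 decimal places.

107.5192

Form M = I − A:
  [  0.75   -0.10]
  [ -0.21    0.81]
Leontief inverse L = M⁻¹:
  [  1.3811    0.1705]
  [  0.3581    1.2788]
Total output x = L · d:
  x_0 = 1.3811·66 + 0.1705·96 = 107.5192
  x_1 = 0.3581·66 + 1.2788·96 = 146.3939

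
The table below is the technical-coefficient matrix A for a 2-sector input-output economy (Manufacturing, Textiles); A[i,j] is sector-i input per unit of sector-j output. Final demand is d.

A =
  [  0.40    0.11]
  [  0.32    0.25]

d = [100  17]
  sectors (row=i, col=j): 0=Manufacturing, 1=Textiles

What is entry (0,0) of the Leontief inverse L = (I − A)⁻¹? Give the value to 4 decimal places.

L[0,0] = 1.8081

Form M = I − A:
  [  0.60   -0.11]
  [ -0.32    0.75]
Leontief inverse L = M⁻¹:
  [  1.8081    0.2652]
  [  0.7715    1.4465]
Total output x = L · d:
  x_0 = 1.8081·100 + 0.2652·17 = 185.3182
  x_1 = 0.7715·100 + 1.4465·17 = 101.7358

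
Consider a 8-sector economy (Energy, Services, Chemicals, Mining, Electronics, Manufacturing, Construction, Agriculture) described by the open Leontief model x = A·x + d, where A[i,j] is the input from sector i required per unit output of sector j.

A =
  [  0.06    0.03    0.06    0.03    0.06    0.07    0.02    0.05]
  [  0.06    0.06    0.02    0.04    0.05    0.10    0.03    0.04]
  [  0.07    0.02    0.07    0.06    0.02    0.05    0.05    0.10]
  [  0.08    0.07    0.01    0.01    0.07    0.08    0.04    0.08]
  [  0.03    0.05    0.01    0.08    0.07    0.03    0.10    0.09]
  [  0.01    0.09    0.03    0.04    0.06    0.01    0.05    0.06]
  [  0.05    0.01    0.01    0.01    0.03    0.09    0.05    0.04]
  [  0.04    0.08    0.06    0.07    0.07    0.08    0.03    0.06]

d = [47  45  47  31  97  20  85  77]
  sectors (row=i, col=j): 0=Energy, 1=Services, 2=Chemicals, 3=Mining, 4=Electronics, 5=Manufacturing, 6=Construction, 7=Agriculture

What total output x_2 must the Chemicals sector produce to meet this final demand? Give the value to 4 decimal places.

Form M = I − A:
  [  0.94   -0.03   -0.06   -0.03   -0.06   -0.07   -0.02   -0.05]
  [ -0.06    0.94   -0.02   -0.04   -0.05   -0.10   -0.03   -0.04]
  [ -0.07   -0.02    0.93   -0.06   -0.02   -0.05   -0.05   -0.10]
  [ -0.08   -0.07   -0.01    0.99   -0.07   -0.08   -0.04   -0.08]
  [ -0.03   -0.05   -0.01   -0.08    0.93   -0.03   -0.10   -0.09]
  [ -0.01   -0.09   -0.03   -0.04   -0.06    0.99   -0.05   -0.06]
  [ -0.05   -0.01   -0.01   -0.01   -0.03   -0.09    0.95   -0.04]
  [ -0.04   -0.08   -0.06   -0.07   -0.07   -0.08   -0.03    0.94]
Leontief inverse L = M⁻¹:
  [  1.0901    0.0649    0.0834    0.0599    0.0957    0.1077    0.0506    0.0929]
  [  0.0901    1.0984    0.0416    0.0688    0.0881    0.1398    0.0609    0.0818]
  [  0.1072    0.0598    1.0987    0.0925    0.0609    0.0979    0.0821    0.1486]
  [  0.1128    0.1115    0.0350    1.0439    0.1125    0.1256    0.0741    0.1253]
  [  0.0674    0.0915    0.0325    0.1122    1.1138    0.0821    0.1367    0.1382]
  [  0.0395    0.1219    0.0479    0.0666    0.0928    1.0508    0.0782    0.0973]
  [  0.0699    0.0366    0.0260    0.0302    0.0567    0.1172    1.0722    0.0691]
  [  0.0799    0.1267    0.0872    0.1070    0.1165    0.1314    0.0691    1.1143]
Total output x = L · d:
  x_0 = 1.0901·47 + 0.0649·45 + 0.0834·47 + 0.0599·31 + 0.0957·97 + 0.1077·20 + 0.0506·85 + 0.0929·77 = 82.8200
  x_1 = 0.0901·47 + 1.0984·45 + 0.0416·47 + 0.0688·31 + 0.0881·97 + 0.1398·20 + 0.0609·85 + 0.0818·77 = 80.5540
  x_2 = 0.1072·47 + 0.0598·45 + 1.0987·47 + 0.0925·31 + 0.0609·97 + 0.0979·20 + 0.0821·85 + 0.1486·77 = 88.5191
  x_3 = 0.1128·47 + 0.1115·45 + 0.0350·47 + 1.0439·31 + 0.1125·97 + 0.1256·20 + 0.0741·85 + 0.1253·77 = 73.7010
  x_4 = 0.0674·47 + 0.0915·45 + 0.0325·47 + 0.1122·31 + 1.1138·97 + 0.0821·20 + 0.1367·85 + 0.1382·77 = 144.2254
  x_5 = 0.0395·47 + 0.1219·45 + 0.0479·47 + 0.0666·31 + 0.0928·97 + 1.0508·20 + 0.0782·85 + 0.0973·77 = 55.8114
  x_6 = 0.0699·47 + 0.0366·45 + 0.0260·47 + 0.0302·31 + 0.0567·97 + 0.1172·20 + 1.0722·85 + 0.0691·77 = 111.3870
  x_7 = 0.0799·47 + 0.1267·45 + 0.0872·47 + 0.1070·31 + 0.1165·97 + 0.1314·20 + 0.0691·85 + 1.1143·77 = 122.4783

88.5191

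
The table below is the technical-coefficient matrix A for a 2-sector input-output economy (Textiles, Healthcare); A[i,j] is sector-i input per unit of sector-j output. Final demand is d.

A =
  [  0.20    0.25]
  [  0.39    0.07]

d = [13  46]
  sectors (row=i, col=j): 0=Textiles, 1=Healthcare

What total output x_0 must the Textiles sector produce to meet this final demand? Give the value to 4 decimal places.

36.4888

Form M = I − A:
  [  0.80   -0.25]
  [ -0.39    0.93]
Leontief inverse L = M⁻¹:
  [  1.4385    0.3867]
  [  0.6032    1.2374]
Total output x = L · d:
  x_0 = 1.4385·13 + 0.3867·46 = 36.4888
  x_1 = 0.6032·13 + 1.2374·46 = 64.7641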